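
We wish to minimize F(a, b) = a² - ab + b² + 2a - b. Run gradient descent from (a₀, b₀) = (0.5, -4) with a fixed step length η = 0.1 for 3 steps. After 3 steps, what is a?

-0.968

∇F = (2a - b + 2, -a + 2b - 1)
(a₁, b₁) = (0.5, -4) − 0.1·(7, -9.5) = (-0.2, -3.05)
(a₂, b₂) = (-0.2, -3.05) − 0.1·(4.65, -6.9) = (-0.665, -2.36)
(a₃, b₃) = (-0.665, -2.36) − 0.1·(3.03, -5.055) = (-0.968, -1.8545)
a = -0.968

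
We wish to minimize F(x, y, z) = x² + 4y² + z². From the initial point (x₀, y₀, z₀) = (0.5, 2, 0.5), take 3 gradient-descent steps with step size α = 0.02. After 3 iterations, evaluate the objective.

∇F = (2x, 8y, 2z)
Step 1: at (0.5, 2, 0.5), ∇F = (1, 16, 1) → (0.5, 2, 0.5) − 0.02·(1, 16, 1) = (0.48, 1.68, 0.48)
Step 2: at (0.48, 1.68, 0.48), ∇F = (0.96, 13.44, 0.96) → (0.48, 1.68, 0.48) − 0.02·(0.96, 13.44, 0.96) = (0.4608, 1.4112, 0.4608)
Step 3: at (0.4608, 1.4112, 0.4608), ∇F = (0.9216, 11.2896, 0.9216) → (0.4608, 1.4112, 0.4608) − 0.02·(0.9216, 11.2896, 0.9216) = (0.442368, 1.185408, 0.442368)
F(0.442368, 1.185408, 0.442368) = 6.012147400704

6.012147400704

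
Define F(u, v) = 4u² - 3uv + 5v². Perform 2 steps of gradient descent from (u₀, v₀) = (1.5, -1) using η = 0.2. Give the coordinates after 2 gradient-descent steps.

(2.04, -2.8)

∇F = (8u - 3v, -3u + 10v)
Step 1: at (1.5, -1), ∇F = (15, -14.5) → (1.5, -1) − 0.2·(15, -14.5) = (-1.5, 1.9)
Step 2: at (-1.5, 1.9), ∇F = (-17.7, 23.5) → (-1.5, 1.9) − 0.2·(-17.7, 23.5) = (2.04, -2.8)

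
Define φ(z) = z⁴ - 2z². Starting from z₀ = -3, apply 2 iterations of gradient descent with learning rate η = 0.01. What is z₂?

φ′(z) = 4z³ - 4z
z₁ = -3 − 0.01·(-96) = -2.04
z₂ = -2.04 − 0.01·(-25.798656) = -1.78201344

-1.78201344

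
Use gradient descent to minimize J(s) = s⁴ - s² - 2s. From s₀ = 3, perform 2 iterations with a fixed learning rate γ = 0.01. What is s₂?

1.74

J′(s) = 4s³ - 2s - 2
s₁ = 3 − 0.01·100 = 2
s₂ = 2 − 0.01·26 = 1.74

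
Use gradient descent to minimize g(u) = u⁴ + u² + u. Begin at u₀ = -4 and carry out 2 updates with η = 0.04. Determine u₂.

-38.38844928

g′(u) = 4u³ + 2u + 1
Step 1: g′(-4) = -263; u₁ = -4 − 0.04·(-263) = 6.52
Step 2: g′(6.52) = 1122.711232; u₂ = 6.52 − 0.04·1122.711232 = -38.38844928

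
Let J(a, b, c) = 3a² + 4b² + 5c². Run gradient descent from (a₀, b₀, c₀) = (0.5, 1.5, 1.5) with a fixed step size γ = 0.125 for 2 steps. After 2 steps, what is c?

0.09375

∇J = (6a, 8b, 10c)
(a₁, b₁, c₁) = (0.5, 1.5, 1.5) − 0.125·(3, 12, 15) = (0.125, 0, -0.375)
(a₂, b₂, c₂) = (0.125, 0, -0.375) − 0.125·(0.75, 0, -3.75) = (0.03125, 0, 0.09375)
c = 0.09375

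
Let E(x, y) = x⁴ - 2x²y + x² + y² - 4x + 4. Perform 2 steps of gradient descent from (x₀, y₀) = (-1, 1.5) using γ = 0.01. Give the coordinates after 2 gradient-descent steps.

∇E = (4x³ - 4xy + 2x - 4, -2x² + 2y)
Step 1: at (-1, 1.5), ∇E = (-4, 1) → (-1, 1.5) − 0.01·(-4, 1) = (-0.96, 1.49)
Step 2: at (-0.96, 1.49), ∇E = (-3.737344, 1.1368) → (-0.96, 1.49) − 0.01·(-3.737344, 1.1368) = (-0.92262656, 1.478632)

(-0.92262656, 1.478632)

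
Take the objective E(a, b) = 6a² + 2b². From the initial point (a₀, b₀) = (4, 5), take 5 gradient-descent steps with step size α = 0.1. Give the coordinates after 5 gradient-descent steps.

(-0.00128, 0.3888)

∇E = (12a, 4b)
Step 1: at (4, 5), ∇E = (48, 20) → (4, 5) − 0.1·(48, 20) = (-0.8, 3)
Step 2: at (-0.8, 3), ∇E = (-9.6, 12) → (-0.8, 3) − 0.1·(-9.6, 12) = (0.16, 1.8)
Step 3: at (0.16, 1.8), ∇E = (1.92, 7.2) → (0.16, 1.8) − 0.1·(1.92, 7.2) = (-0.032, 1.08)
Step 4: at (-0.032, 1.08), ∇E = (-0.384, 4.32) → (-0.032, 1.08) − 0.1·(-0.384, 4.32) = (0.0064, 0.648)
Step 5: at (0.0064, 0.648), ∇E = (0.0768, 2.592) → (0.0064, 0.648) − 0.1·(0.0768, 2.592) = (-0.00128, 0.3888)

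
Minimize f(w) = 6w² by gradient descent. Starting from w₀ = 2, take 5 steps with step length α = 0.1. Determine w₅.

f′(w) = 12w
Step 1: f′(2) = 24; w₁ = 2 − 0.1·24 = -0.4
Step 2: f′(-0.4) = -4.8; w₂ = -0.4 − 0.1·(-4.8) = 0.08
Step 3: f′(0.08) = 0.96; w₃ = 0.08 − 0.1·0.96 = -0.016
Step 4: f′(-0.016) = -0.192; w₄ = -0.016 − 0.1·(-0.192) = 0.0032
Step 5: f′(0.0032) = 0.0384; w₅ = 0.0032 − 0.1·0.0384 = -0.00064

-0.00064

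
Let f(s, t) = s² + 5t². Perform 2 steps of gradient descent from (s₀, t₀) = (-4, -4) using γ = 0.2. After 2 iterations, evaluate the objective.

82.0736

∇f = (2s, 10t)
Step 1: at (-4, -4), ∇f = (-8, -40) → (-4, -4) − 0.2·(-8, -40) = (-2.4, 4)
Step 2: at (-2.4, 4), ∇f = (-4.8, 40) → (-2.4, 4) − 0.2·(-4.8, 40) = (-1.44, -4)
f(-1.44, -4) = 82.0736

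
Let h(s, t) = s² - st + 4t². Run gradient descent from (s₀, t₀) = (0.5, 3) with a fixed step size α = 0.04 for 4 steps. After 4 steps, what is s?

0.613504

∇h = (2s - t, -s + 8t)
Step 1: at (0.5, 3), ∇h = (-2, 23.5) → (0.5, 3) − 0.04·(-2, 23.5) = (0.58, 2.06)
Step 2: at (0.58, 2.06), ∇h = (-0.9, 15.9) → (0.58, 2.06) − 0.04·(-0.9, 15.9) = (0.616, 1.424)
Step 3: at (0.616, 1.424), ∇h = (-0.192, 10.776) → (0.616, 1.424) − 0.04·(-0.192, 10.776) = (0.62368, 0.99296)
Step 4: at (0.62368, 0.99296), ∇h = (0.2544, 7.32) → (0.62368, 0.99296) − 0.04·(0.2544, 7.32) = (0.613504, 0.70016)
s = 0.613504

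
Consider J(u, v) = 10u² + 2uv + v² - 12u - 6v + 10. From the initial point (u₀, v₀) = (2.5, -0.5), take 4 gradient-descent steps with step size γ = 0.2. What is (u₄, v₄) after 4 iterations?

∇J = (20u + 2v - 12, 2u + 2v - 6)
Step 1: at (2.5, -0.5), ∇J = (37, -2) → (2.5, -0.5) − 0.2·(37, -2) = (-4.9, -0.1)
Step 2: at (-4.9, -0.1), ∇J = (-110.2, -16) → (-4.9, -0.1) − 0.2·(-110.2, -16) = (17.14, 3.1)
Step 3: at (17.14, 3.1), ∇J = (337, 34.48) → (17.14, 3.1) − 0.2·(337, 34.48) = (-50.26, -3.796)
Step 4: at (-50.26, -3.796), ∇J = (-1024.792, -114.112) → (-50.26, -3.796) − 0.2·(-1024.792, -114.112) = (154.6984, 19.0264)

(154.6984, 19.0264)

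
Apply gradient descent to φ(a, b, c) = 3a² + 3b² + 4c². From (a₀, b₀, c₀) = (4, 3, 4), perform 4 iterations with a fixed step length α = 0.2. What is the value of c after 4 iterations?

0.5184

∇φ = (6a, 6b, 8c)
Step 1: at (4, 3, 4), ∇φ = (24, 18, 32) → (4, 3, 4) − 0.2·(24, 18, 32) = (-0.8, -0.6, -2.4)
Step 2: at (-0.8, -0.6, -2.4), ∇φ = (-4.8, -3.6, -19.2) → (-0.8, -0.6, -2.4) − 0.2·(-4.8, -3.6, -19.2) = (0.16, 0.12, 1.44)
Step 3: at (0.16, 0.12, 1.44), ∇φ = (0.96, 0.72, 11.52) → (0.16, 0.12, 1.44) − 0.2·(0.96, 0.72, 11.52) = (-0.032, -0.024, -0.864)
Step 4: at (-0.032, -0.024, -0.864), ∇φ = (-0.192, -0.144, -6.912) → (-0.032, -0.024, -0.864) − 0.2·(-0.192, -0.144, -6.912) = (0.0064, 0.0048, 0.5184)
c = 0.5184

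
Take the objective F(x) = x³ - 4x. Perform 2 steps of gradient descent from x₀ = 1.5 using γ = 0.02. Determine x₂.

F′(x) = 3x² - 4
x₁ = 1.5 − 0.02·2.75 = 1.445
x₂ = 1.445 − 0.02·2.264075 = 1.3997185

1.3997185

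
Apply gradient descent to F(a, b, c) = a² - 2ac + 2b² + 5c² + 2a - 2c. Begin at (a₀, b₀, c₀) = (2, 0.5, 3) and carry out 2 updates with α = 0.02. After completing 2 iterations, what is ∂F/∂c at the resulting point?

∇F = (2a - 2c + 2, 4b, -2a + 10c - 2)
(a₁, b₁, c₁) = (2, 0.5, 3) − 0.02·(0, 2, 24) = (2, 0.46, 2.52)
(a₂, b₂, c₂) = (2, 0.46, 2.52) − 0.02·(0.96, 1.84, 19.2) = (1.9808, 0.4232, 2.136)
∂F/∂c at (1.9808, 0.4232, 2.136) = 15.3984

15.3984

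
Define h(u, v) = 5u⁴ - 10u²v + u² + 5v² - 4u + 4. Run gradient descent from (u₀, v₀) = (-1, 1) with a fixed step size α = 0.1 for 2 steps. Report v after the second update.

0.16

∇h = (20u³ - 20uv + 2u - 4, -10u² + 10v)
Step 1: at (-1, 1), ∇h = (-6, 0) → (-1, 1) − 0.1·(-6, 0) = (-0.4, 1)
Step 2: at (-0.4, 1), ∇h = (1.92, 8.4) → (-0.4, 1) − 0.1·(1.92, 8.4) = (-0.592, 0.16)
v = 0.16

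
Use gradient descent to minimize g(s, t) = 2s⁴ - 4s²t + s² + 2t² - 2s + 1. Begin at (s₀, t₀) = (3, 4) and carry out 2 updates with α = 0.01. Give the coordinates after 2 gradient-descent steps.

∇g = (8s³ - 8st + 2s - 2, -4s² + 4t)
(s₁, t₁) = (3, 4) − 0.01·(124, -20) = (1.76, 4.2)
(s₂, t₂) = (1.76, 4.2) − 0.01·(-14.001792, 4.4096) = (1.90001792, 4.155904)

(1.90001792, 4.155904)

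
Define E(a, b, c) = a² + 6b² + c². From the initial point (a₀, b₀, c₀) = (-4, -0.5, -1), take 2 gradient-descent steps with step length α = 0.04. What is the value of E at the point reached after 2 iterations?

∇E = (2a, 12b, 2c)
(a₁, b₁, c₁) = (-4, -0.5, -1) − 0.04·(-8, -6, -2) = (-3.68, -0.26, -0.92)
(a₂, b₂, c₂) = (-3.68, -0.26, -0.92) − 0.04·(-7.36, -3.12, -1.84) = (-3.3856, -0.1352, -0.8464)
E(-3.3856, -0.1352, -0.8464) = 12.28835456

12.28835456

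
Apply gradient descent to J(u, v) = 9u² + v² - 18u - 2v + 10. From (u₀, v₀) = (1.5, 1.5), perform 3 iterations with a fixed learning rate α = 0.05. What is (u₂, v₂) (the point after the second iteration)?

(1.005, 1.405)

∇J = (18u - 18, 2v - 2)
Step 1: at (1.5, 1.5), ∇J = (9, 1) → (1.5, 1.5) − 0.05·(9, 1) = (1.05, 1.45)
Step 2: at (1.05, 1.45), ∇J = (0.9, 0.9) → (1.05, 1.45) − 0.05·(0.9, 0.9) = (1.005, 1.405)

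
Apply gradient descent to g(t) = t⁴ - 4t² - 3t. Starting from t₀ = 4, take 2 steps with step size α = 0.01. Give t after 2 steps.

1.73378644

g′(t) = 4t³ - 8t - 3
t₁ = 4 − 0.01·221 = 1.79
t₂ = 1.79 − 0.01·5.621356 = 1.73378644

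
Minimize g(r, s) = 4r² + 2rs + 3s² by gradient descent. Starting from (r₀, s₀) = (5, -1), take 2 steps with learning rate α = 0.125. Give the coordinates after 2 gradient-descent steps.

∇g = (8r + 2s, 2r + 6s)
(r₁, s₁) = (5, -1) − 0.125·(38, 4) = (0.25, -1.5)
(r₂, s₂) = (0.25, -1.5) − 0.125·(-1, -8.5) = (0.375, -0.4375)

(0.375, -0.4375)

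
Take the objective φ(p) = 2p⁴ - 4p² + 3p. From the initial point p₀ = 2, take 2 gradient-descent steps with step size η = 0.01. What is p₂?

1.31456408

φ′(p) = 8p³ - 8p + 3
p₁ = 2 − 0.01·51 = 1.49
p₂ = 1.49 − 0.01·17.543592 = 1.31456408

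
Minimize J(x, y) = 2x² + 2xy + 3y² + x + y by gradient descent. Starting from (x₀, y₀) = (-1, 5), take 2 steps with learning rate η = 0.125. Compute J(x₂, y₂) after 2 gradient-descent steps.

∇J = (4x + 2y + 1, 2x + 6y + 1)
Step 1: at (-1, 5), ∇J = (7, 29) → (-1, 5) − 0.125·(7, 29) = (-1.875, 1.375)
Step 2: at (-1.875, 1.375), ∇J = (-3.75, 5.5) → (-1.875, 1.375) − 0.125·(-3.75, 5.5) = (-1.40625, 0.6875)
J(-1.40625, 0.6875) = 2.720703125

2.720703125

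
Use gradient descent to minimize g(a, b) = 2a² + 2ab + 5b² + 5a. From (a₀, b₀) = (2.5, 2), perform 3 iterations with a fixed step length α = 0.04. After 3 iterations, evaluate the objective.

∇g = (4a + 2b + 5, 2a + 10b)
Step 1: at (2.5, 2), ∇g = (19, 25) → (2.5, 2) − 0.04·(19, 25) = (1.74, 1)
Step 2: at (1.74, 1), ∇g = (13.96, 13.48) → (1.74, 1) − 0.04·(13.96, 13.48) = (1.1816, 0.4608)
Step 3: at (1.1816, 0.4608), ∇g = (10.648, 6.9712) → (1.1816, 0.4608) − 0.04·(10.648, 6.9712) = (0.75568, 0.181952)
g(0.75568, 0.181952) = 5.36103215104

5.36103215104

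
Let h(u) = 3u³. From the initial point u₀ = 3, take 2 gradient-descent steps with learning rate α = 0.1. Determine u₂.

-28.509

h′(u) = 9u²
Step 1: h′(3) = 81; u₁ = 3 − 0.1·81 = -5.1
Step 2: h′(-5.1) = 234.09; u₂ = -5.1 − 0.1·234.09 = -28.509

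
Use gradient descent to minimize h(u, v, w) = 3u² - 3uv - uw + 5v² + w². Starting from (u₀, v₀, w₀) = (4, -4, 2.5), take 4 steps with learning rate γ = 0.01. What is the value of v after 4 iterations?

∇h = (6u - 3v - w, -3u + 10v, -u + 2w)
(u₁, v₁, w₁) = (4, -4, 2.5) − 0.01·(33.5, -52, 1) = (3.665, -3.48, 2.49)
(u₂, v₂, w₂) = (3.665, -3.48, 2.49) − 0.01·(29.94, -45.795, 1.315) = (3.3656, -3.02205, 2.47685)
(u₃, v₃, w₃) = (3.3656, -3.02205, 2.47685) − 0.01·(26.7829, -40.3173, 1.5881) = (3.097771, -2.618877, 2.460969)
(u₄, v₄, w₄) = (3.097771, -2.618877, 2.460969) − 0.01·(23.982288, -35.482083, 1.824167) = (2.85794812, -2.26405617, 2.44272733)
v = -2.26405617

-2.26405617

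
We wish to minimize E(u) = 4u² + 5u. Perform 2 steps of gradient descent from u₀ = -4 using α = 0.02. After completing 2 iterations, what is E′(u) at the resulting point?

E′(u) = 8u + 5
u₁ = -4 − 0.02·(-27) = -3.46
u₂ = -3.46 − 0.02·(-22.68) = -3.0064
E′(u) at (-3.0064) = -19.0512

-19.0512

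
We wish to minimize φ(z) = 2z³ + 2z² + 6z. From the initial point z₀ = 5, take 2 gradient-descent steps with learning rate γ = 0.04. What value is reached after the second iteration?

φ′(z) = 6z² + 4z + 6
Step 1: φ′(5) = 176; z₁ = 5 − 0.04·176 = -2.04
Step 2: φ′(-2.04) = 22.8096; z₂ = -2.04 − 0.04·22.8096 = -2.952384

-2.952384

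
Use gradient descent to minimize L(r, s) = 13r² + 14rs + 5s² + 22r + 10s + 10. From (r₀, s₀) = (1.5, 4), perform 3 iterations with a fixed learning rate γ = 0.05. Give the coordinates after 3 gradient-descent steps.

∇L = (26r + 14s + 22, 14r + 10s + 10)
(r₁, s₁) = (1.5, 4) − 0.05·(117, 71) = (-4.35, 0.45)
(r₂, s₂) = (-4.35, 0.45) − 0.05·(-84.8, -46.4) = (-0.11, 2.77)
(r₃, s₃) = (-0.11, 2.77) − 0.05·(57.92, 36.16) = (-3.006, 0.962)

(-3.006, 0.962)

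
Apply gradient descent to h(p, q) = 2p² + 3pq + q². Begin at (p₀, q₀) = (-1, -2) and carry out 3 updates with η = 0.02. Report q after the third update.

∇h = (4p + 3q, 3p + 2q)
Step 1: at (-1, -2), ∇h = (-10, -7) → (-1, -2) − 0.02·(-10, -7) = (-0.8, -1.86)
Step 2: at (-0.8, -1.86), ∇h = (-8.78, -6.12) → (-0.8, -1.86) − 0.02·(-8.78, -6.12) = (-0.6244, -1.7376)
Step 3: at (-0.6244, -1.7376), ∇h = (-7.7104, -5.3484) → (-0.6244, -1.7376) − 0.02·(-7.7104, -5.3484) = (-0.470192, -1.630632)
q = -1.630632

-1.630632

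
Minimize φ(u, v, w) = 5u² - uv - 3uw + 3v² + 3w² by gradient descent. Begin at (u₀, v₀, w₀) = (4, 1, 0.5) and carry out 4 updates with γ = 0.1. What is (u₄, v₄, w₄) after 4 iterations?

∇φ = (10u - v - 3w, -u + 6v, -3u + 6w)
Step 1: at (4, 1, 0.5), ∇φ = (37.5, 2, -9) → (4, 1, 0.5) − 0.1·(37.5, 2, -9) = (0.25, 0.8, 1.4)
Step 2: at (0.25, 0.8, 1.4), ∇φ = (-2.5, 4.55, 7.65) → (0.25, 0.8, 1.4) − 0.1·(-2.5, 4.55, 7.65) = (0.5, 0.345, 0.635)
Step 3: at (0.5, 0.345, 0.635), ∇φ = (2.75, 1.57, 2.31) → (0.5, 0.345, 0.635) − 0.1·(2.75, 1.57, 2.31) = (0.225, 0.188, 0.404)
Step 4: at (0.225, 0.188, 0.404), ∇φ = (0.85, 0.903, 1.749) → (0.225, 0.188, 0.404) − 0.1·(0.85, 0.903, 1.749) = (0.14, 0.0977, 0.2291)

(0.14, 0.0977, 0.2291)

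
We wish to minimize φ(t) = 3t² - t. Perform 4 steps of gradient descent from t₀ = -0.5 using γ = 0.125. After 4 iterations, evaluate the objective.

-0.08331298828125

φ′(t) = 6t - 1
t₁ = -0.5 − 0.125·(-4) = 0
t₂ = 0 − 0.125·(-1) = 0.125
t₃ = 0.125 − 0.125·(-0.25) = 0.15625
t₄ = 0.15625 − 0.125·(-0.0625) = 0.1640625
φ(0.1640625) = -0.08331298828125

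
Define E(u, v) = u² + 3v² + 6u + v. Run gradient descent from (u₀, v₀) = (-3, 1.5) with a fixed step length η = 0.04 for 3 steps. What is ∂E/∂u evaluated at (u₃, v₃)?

0

∇E = (2u + 6, 6v + 1)
Step 1: at (-3, 1.5), ∇E = (0, 10) → (-3, 1.5) − 0.04·(0, 10) = (-3, 1.1)
Step 2: at (-3, 1.1), ∇E = (0, 7.6) → (-3, 1.1) − 0.04·(0, 7.6) = (-3, 0.796)
Step 3: at (-3, 0.796), ∇E = (0, 5.776) → (-3, 0.796) − 0.04·(0, 5.776) = (-3, 0.56496)
∂E/∂u at (-3, 0.56496) = 0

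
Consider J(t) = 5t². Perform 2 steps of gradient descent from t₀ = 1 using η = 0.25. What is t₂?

J′(t) = 10t
Step 1: J′(1) = 10; t₁ = 1 − 0.25·10 = -1.5
Step 2: J′(-1.5) = -15; t₂ = -1.5 − 0.25·(-15) = 2.25

2.25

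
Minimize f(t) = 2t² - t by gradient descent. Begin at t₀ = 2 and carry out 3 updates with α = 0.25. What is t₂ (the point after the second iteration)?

0.25

f′(t) = 4t - 1
t₁ = 2 − 0.25·7 = 0.25
t₂ = 0.25 − 0.25·0 = 0.25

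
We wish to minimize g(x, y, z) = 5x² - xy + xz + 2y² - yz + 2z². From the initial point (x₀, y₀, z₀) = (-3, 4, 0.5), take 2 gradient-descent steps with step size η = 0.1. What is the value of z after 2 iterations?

0.78

∇g = (10x - y + z, -x + 4y - z, x - y + 4z)
Step 1: at (-3, 4, 0.5), ∇g = (-33.5, 18.5, -5) → (-3, 4, 0.5) − 0.1·(-33.5, 18.5, -5) = (0.35, 2.15, 1)
Step 2: at (0.35, 2.15, 1), ∇g = (2.35, 7.25, 2.2) → (0.35, 2.15, 1) − 0.1·(2.35, 7.25, 2.2) = (0.115, 1.425, 0.78)
z = 0.78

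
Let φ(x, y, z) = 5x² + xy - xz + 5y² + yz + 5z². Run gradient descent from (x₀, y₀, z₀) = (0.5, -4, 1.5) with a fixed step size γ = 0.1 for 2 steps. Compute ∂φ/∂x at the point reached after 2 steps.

∇φ = (10x + y - z, x + 10y + z, -x + y + 10z)
Step 1: at (0.5, -4, 1.5), ∇φ = (-0.5, -38, 10.5) → (0.5, -4, 1.5) − 0.1·(-0.5, -38, 10.5) = (0.55, -0.2, 0.45)
Step 2: at (0.55, -0.2, 0.45), ∇φ = (4.85, -1, 3.75) → (0.55, -0.2, 0.45) − 0.1·(4.85, -1, 3.75) = (0.065, -0.1, 0.075)
∂φ/∂x at (0.065, -0.1, 0.075) = 0.475

0.475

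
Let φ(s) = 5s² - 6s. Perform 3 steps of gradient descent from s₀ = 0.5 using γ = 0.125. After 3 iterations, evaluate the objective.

-1.79998779296875

φ′(s) = 10s - 6
Step 1: φ′(0.5) = -1; s₁ = 0.5 − 0.125·(-1) = 0.625
Step 2: φ′(0.625) = 0.25; s₂ = 0.625 − 0.125·0.25 = 0.59375
Step 3: φ′(0.59375) = -0.0625; s₃ = 0.59375 − 0.125·(-0.0625) = 0.6015625
φ(0.6015625) = -1.79998779296875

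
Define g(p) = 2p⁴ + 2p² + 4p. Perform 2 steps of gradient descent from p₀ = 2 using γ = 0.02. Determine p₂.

0.34390528

g′(p) = 8p³ + 4p + 4
p₁ = 2 − 0.02·76 = 0.48
p₂ = 0.48 − 0.02·6.804736 = 0.34390528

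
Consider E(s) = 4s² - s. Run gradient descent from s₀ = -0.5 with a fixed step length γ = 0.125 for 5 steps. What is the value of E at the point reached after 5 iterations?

E′(s) = 8s - 1
s₁ = -0.5 − 0.125·(-5) = 0.125
s₂ = 0.125 − 0.125·0 = 0.125
s₃ = 0.125 − 0.125·0 = 0.125
s₄ = 0.125 − 0.125·0 = 0.125
s₅ = 0.125 − 0.125·0 = 0.125
E(0.125) = -0.0625

-0.0625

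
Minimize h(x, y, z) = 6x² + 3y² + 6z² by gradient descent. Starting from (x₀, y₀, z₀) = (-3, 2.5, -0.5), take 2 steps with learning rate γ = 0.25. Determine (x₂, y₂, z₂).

∇h = (12x, 6y, 12z)
Step 1: at (-3, 2.5, -0.5), ∇h = (-36, 15, -6) → (-3, 2.5, -0.5) − 0.25·(-36, 15, -6) = (6, -1.25, 1)
Step 2: at (6, -1.25, 1), ∇h = (72, -7.5, 12) → (6, -1.25, 1) − 0.25·(72, -7.5, 12) = (-12, 0.625, -2)

(-12, 0.625, -2)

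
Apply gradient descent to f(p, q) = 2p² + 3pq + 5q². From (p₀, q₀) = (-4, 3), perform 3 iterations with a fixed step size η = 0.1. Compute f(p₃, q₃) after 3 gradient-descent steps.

∇f = (4p + 3q, 3p + 10q)
Step 1: at (-4, 3), ∇f = (-7, 18) → (-4, 3) − 0.1·(-7, 18) = (-3.3, 1.2)
Step 2: at (-3.3, 1.2), ∇f = (-9.6, 2.1) → (-3.3, 1.2) − 0.1·(-9.6, 2.1) = (-2.34, 0.99)
Step 3: at (-2.34, 0.99), ∇f = (-6.39, 2.88) → (-2.34, 0.99) − 0.1·(-6.39, 2.88) = (-1.701, 0.702)
f(-1.701, 0.702) = 4.668516

4.668516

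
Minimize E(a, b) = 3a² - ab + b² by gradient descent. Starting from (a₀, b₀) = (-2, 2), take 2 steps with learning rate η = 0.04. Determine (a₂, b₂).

∇E = (6a - b, -a + 2b)
Step 1: at (-2, 2), ∇E = (-14, 6) → (-2, 2) − 0.04·(-14, 6) = (-1.44, 1.76)
Step 2: at (-1.44, 1.76), ∇E = (-10.4, 4.96) → (-1.44, 1.76) − 0.04·(-10.4, 4.96) = (-1.024, 1.5616)

(-1.024, 1.5616)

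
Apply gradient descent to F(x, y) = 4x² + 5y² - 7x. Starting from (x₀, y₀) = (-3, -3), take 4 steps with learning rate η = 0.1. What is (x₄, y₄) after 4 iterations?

∇F = (8x - 7, 10y)
Step 1: at (-3, -3), ∇F = (-31, -30) → (-3, -3) − 0.1·(-31, -30) = (0.1, 0)
Step 2: at (0.1, 0), ∇F = (-6.2, 0) → (0.1, 0) − 0.1·(-6.2, 0) = (0.72, 0)
Step 3: at (0.72, 0), ∇F = (-1.24, 0) → (0.72, 0) − 0.1·(-1.24, 0) = (0.844, 0)
Step 4: at (0.844, 0), ∇F = (-0.248, 0) → (0.844, 0) − 0.1·(-0.248, 0) = (0.8688, 0)

(0.8688, 0)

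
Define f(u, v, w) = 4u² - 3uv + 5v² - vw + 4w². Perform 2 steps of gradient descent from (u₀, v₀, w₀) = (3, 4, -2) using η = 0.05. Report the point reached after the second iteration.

∇f = (8u - 3v, -3u + 10v - w, -v + 8w)
Step 1: at (3, 4, -2), ∇f = (12, 33, -20) → (3, 4, -2) − 0.05·(12, 33, -20) = (2.4, 2.35, -1)
Step 2: at (2.4, 2.35, -1), ∇f = (12.15, 17.3, -10.35) → (2.4, 2.35, -1) − 0.05·(12.15, 17.3, -10.35) = (1.7925, 1.485, -0.4825)

(1.7925, 1.485, -0.4825)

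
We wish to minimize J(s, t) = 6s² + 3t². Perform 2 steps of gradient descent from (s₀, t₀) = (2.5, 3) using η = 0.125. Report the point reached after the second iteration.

∇J = (12s, 6t)
Step 1: at (2.5, 3), ∇J = (30, 18) → (2.5, 3) − 0.125·(30, 18) = (-1.25, 0.75)
Step 2: at (-1.25, 0.75), ∇J = (-15, 4.5) → (-1.25, 0.75) − 0.125·(-15, 4.5) = (0.625, 0.1875)

(0.625, 0.1875)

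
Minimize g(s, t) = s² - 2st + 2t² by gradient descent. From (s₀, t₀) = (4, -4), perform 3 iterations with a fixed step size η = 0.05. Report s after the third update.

2.148

∇g = (2s - 2t, -2s + 4t)
(s₁, t₁) = (4, -4) − 0.05·(16, -24) = (3.2, -2.8)
(s₂, t₂) = (3.2, -2.8) − 0.05·(12, -17.6) = (2.6, -1.92)
(s₃, t₃) = (2.6, -1.92) − 0.05·(9.04, -12.88) = (2.148, -1.276)
s = 2.148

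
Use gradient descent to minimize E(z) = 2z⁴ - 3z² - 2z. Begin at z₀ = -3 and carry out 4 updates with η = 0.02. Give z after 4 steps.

E′(z) = 8z³ - 6z - 2
Step 1: E′(-3) = -200; z₁ = -3 − 0.02·(-200) = 1
Step 2: E′(1) = 0; z₂ = 1 − 0.02·0 = 1
Step 3: E′(1) = 0; z₃ = 1 − 0.02·0 = 1
Step 4: E′(1) = 0; z₄ = 1 − 0.02·0 = 1

1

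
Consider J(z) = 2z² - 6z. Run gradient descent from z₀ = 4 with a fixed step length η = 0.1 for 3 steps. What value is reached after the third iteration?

2.04

J′(z) = 4z - 6
Step 1: J′(4) = 10; z₁ = 4 − 0.1·10 = 3
Step 2: J′(3) = 6; z₂ = 3 − 0.1·6 = 2.4
Step 3: J′(2.4) = 3.6; z₃ = 2.4 − 0.1·3.6 = 2.04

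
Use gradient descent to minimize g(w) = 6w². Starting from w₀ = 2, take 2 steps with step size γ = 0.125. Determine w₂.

0.5

g′(w) = 12w
w₁ = 2 − 0.125·24 = -1
w₂ = -1 − 0.125·(-12) = 0.5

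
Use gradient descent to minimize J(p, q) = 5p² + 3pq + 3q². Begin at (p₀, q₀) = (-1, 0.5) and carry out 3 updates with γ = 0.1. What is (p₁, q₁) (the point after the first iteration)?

∇J = (10p + 3q, 3p + 6q)
Step 1: at (-1, 0.5), ∇J = (-8.5, 0) → (-1, 0.5) − 0.1·(-8.5, 0) = (-0.15, 0.5)

(-0.15, 0.5)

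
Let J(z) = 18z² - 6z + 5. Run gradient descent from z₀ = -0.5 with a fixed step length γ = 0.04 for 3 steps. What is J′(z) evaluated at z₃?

2.044416

J′(z) = 36z - 6
Step 1: J′(-0.5) = -24; z₁ = -0.5 − 0.04·(-24) = 0.46
Step 2: J′(0.46) = 10.56; z₂ = 0.46 − 0.04·10.56 = 0.0376
Step 3: J′(0.0376) = -4.6464; z₃ = 0.0376 − 0.04·(-4.6464) = 0.223456
J′(z) at (0.223456) = 2.044416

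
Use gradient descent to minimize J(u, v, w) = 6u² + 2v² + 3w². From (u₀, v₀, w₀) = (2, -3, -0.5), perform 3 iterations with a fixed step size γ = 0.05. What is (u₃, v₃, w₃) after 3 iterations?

∇J = (12u, 4v, 6w)
(u₁, v₁, w₁) = (2, -3, -0.5) − 0.05·(24, -12, -3) = (0.8, -2.4, -0.35)
(u₂, v₂, w₂) = (0.8, -2.4, -0.35) − 0.05·(9.6, -9.6, -2.1) = (0.32, -1.92, -0.245)
(u₃, v₃, w₃) = (0.32, -1.92, -0.245) − 0.05·(3.84, -7.68, -1.47) = (0.128, -1.536, -0.1715)

(0.128, -1.536, -0.1715)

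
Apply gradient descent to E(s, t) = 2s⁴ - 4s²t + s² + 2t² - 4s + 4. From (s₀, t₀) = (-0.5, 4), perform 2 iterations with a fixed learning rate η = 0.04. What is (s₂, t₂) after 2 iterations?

∇E = (8s³ - 8st + 2s - 4, -4s² + 4t)
Step 1: at (-0.5, 4), ∇E = (10, 15) → (-0.5, 4) − 0.04·(10, 15) = (-0.9, 3.4)
Step 2: at (-0.9, 3.4), ∇E = (12.848, 10.36) → (-0.9, 3.4) − 0.04·(12.848, 10.36) = (-1.41392, 2.9856)

(-1.41392, 2.9856)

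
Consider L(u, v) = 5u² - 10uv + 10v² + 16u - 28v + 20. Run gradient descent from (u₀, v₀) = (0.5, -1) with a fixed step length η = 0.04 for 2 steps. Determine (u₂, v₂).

(-0.636, 1.048)

∇L = (10u - 10v + 16, -10u + 20v - 28)
Step 1: at (0.5, -1), ∇L = (31, -53) → (0.5, -1) − 0.04·(31, -53) = (-0.74, 1.12)
Step 2: at (-0.74, 1.12), ∇L = (-2.6, 1.8) → (-0.74, 1.12) − 0.04·(-2.6, 1.8) = (-0.636, 1.048)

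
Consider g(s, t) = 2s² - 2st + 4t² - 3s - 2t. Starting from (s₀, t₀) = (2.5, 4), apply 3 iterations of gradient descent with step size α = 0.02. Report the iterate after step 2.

(2.5184, 3.0808)

∇g = (4s - 2t - 3, -2s + 8t - 2)
Step 1: at (2.5, 4), ∇g = (-1, 25) → (2.5, 4) − 0.02·(-1, 25) = (2.52, 3.5)
Step 2: at (2.52, 3.5), ∇g = (0.08, 20.96) → (2.52, 3.5) − 0.02·(0.08, 20.96) = (2.5184, 3.0808)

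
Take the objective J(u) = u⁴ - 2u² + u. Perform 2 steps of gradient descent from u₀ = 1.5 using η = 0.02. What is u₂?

J′(u) = 4u³ - 4u + 1
u₁ = 1.5 − 0.02·8.5 = 1.33
u₂ = 1.33 − 0.02·5.090548 = 1.22818904

1.22818904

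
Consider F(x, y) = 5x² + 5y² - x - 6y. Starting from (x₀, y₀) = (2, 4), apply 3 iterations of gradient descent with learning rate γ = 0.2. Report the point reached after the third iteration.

∇F = (10x - 1, 10y - 6)
Step 1: at (2, 4), ∇F = (19, 34) → (2, 4) − 0.2·(19, 34) = (-1.8, -2.8)
Step 2: at (-1.8, -2.8), ∇F = (-19, -34) → (-1.8, -2.8) − 0.2·(-19, -34) = (2, 4)
Step 3: at (2, 4), ∇F = (19, 34) → (2, 4) − 0.2·(19, 34) = (-1.8, -2.8)

(-1.8, -2.8)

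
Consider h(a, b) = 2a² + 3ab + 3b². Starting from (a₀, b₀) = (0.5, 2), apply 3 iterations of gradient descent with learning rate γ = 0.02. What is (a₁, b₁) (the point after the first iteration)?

(0.34, 1.73)

∇h = (4a + 3b, 3a + 6b)
(a₁, b₁) = (0.5, 2) − 0.02·(8, 13.5) = (0.34, 1.73)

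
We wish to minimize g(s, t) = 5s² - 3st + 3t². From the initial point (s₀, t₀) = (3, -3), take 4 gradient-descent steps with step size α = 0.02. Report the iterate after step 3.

∇g = (10s - 3t, -3s + 6t)
Step 1: at (3, -3), ∇g = (39, -27) → (3, -3) − 0.02·(39, -27) = (2.22, -2.46)
Step 2: at (2.22, -2.46), ∇g = (29.58, -21.42) → (2.22, -2.46) − 0.02·(29.58, -21.42) = (1.6284, -2.0316)
Step 3: at (1.6284, -2.0316), ∇g = (22.3788, -17.0748) → (1.6284, -2.0316) − 0.02·(22.3788, -17.0748) = (1.180824, -1.690104)

(1.180824, -1.690104)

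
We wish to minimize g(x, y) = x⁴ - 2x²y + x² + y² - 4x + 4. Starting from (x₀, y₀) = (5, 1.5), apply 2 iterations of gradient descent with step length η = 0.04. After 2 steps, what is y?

∇g = (4x³ - 4xy + 2x - 4, -2x² + 2y)
(x₁, y₁) = (5, 1.5) − 0.04·(476, -47) = (-14.04, 3.38)
(x₂, y₂) = (-14.04, 3.38) − 0.04·(-10912.608256, -387.4832) = (422.46433024, 18.879328)
y = 18.879328

18.879328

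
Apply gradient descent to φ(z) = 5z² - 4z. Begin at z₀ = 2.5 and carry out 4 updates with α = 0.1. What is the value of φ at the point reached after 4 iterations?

-0.8

φ′(z) = 10z - 4
Step 1: φ′(2.5) = 21; z₁ = 2.5 − 0.1·21 = 0.4
Step 2: φ′(0.4) = 0; z₂ = 0.4 − 0.1·0 = 0.4
Step 3: φ′(0.4) = 0; z₃ = 0.4 − 0.1·0 = 0.4
Step 4: φ′(0.4) = 0; z₄ = 0.4 − 0.1·0 = 0.4
φ(0.4) = -0.8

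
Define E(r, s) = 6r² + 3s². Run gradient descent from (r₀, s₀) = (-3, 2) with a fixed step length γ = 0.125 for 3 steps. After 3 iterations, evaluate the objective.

∇E = (12r, 6s)
Step 1: at (-3, 2), ∇E = (-36, 12) → (-3, 2) − 0.125·(-36, 12) = (1.5, 0.5)
Step 2: at (1.5, 0.5), ∇E = (18, 3) → (1.5, 0.5) − 0.125·(18, 3) = (-0.75, 0.125)
Step 3: at (-0.75, 0.125), ∇E = (-9, 0.75) → (-0.75, 0.125) − 0.125·(-9, 0.75) = (0.375, 0.03125)
E(0.375, 0.03125) = 0.8466796875

0.8466796875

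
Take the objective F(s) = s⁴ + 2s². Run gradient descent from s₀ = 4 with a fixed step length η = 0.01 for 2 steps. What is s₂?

1.14491392

F′(s) = 4s³ + 4s
s₁ = 4 − 0.01·272 = 1.28
s₂ = 1.28 − 0.01·13.508608 = 1.14491392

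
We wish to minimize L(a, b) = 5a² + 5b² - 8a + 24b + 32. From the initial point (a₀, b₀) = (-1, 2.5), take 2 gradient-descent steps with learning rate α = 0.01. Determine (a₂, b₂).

(-0.658, 1.569)

∇L = (10a - 8, 10b + 24)
Step 1: at (-1, 2.5), ∇L = (-18, 49) → (-1, 2.5) − 0.01·(-18, 49) = (-0.82, 2.01)
Step 2: at (-0.82, 2.01), ∇L = (-16.2, 44.1) → (-0.82, 2.01) − 0.01·(-16.2, 44.1) = (-0.658, 1.569)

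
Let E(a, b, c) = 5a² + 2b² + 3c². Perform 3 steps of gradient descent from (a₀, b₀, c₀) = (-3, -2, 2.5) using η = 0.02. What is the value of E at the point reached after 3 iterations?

25.354896637952

∇E = (10a, 4b, 6c)
Step 1: at (-3, -2, 2.5), ∇E = (-30, -8, 15) → (-3, -2, 2.5) − 0.02·(-30, -8, 15) = (-2.4, -1.84, 2.2)
Step 2: at (-2.4, -1.84, 2.2), ∇E = (-24, -7.36, 13.2) → (-2.4, -1.84, 2.2) − 0.02·(-24, -7.36, 13.2) = (-1.92, -1.6928, 1.936)
Step 3: at (-1.92, -1.6928, 1.936), ∇E = (-19.2, -6.7712, 11.616) → (-1.92, -1.6928, 1.936) − 0.02·(-19.2, -6.7712, 11.616) = (-1.536, -1.557376, 1.70368)
E(-1.536, -1.557376, 1.70368) = 25.354896637952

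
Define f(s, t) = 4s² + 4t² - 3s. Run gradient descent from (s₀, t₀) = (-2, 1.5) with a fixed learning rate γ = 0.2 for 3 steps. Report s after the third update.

0.888

∇f = (8s - 3, 8t)
Step 1: at (-2, 1.5), ∇f = (-19, 12) → (-2, 1.5) − 0.2·(-19, 12) = (1.8, -0.9)
Step 2: at (1.8, -0.9), ∇f = (11.4, -7.2) → (1.8, -0.9) − 0.2·(11.4, -7.2) = (-0.48, 0.54)
Step 3: at (-0.48, 0.54), ∇f = (-6.84, 4.32) → (-0.48, 0.54) − 0.2·(-6.84, 4.32) = (0.888, -0.324)
s = 0.888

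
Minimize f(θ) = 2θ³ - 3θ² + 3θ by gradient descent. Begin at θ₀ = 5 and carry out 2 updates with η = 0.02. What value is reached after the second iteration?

f′(θ) = 6θ² - 6θ + 3
Step 1: f′(5) = 123; θ₁ = 5 − 0.02·123 = 2.54
Step 2: f′(2.54) = 26.4696; θ₂ = 2.54 − 0.02·26.4696 = 2.010608

2.010608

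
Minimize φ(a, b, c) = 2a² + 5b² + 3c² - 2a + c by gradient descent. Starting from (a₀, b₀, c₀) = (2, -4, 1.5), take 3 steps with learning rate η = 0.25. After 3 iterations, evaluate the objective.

∇φ = (4a - 2, 10b, 6c + 1)
Step 1: at (2, -4, 1.5), ∇φ = (6, -40, 10) → (2, -4, 1.5) − 0.25·(6, -40, 10) = (0.5, 6, -1)
Step 2: at (0.5, 6, -1), ∇φ = (0, 60, -5) → (0.5, 6, -1) − 0.25·(0, 60, -5) = (0.5, -9, 0.25)
Step 3: at (0.5, -9, 0.25), ∇φ = (0, -90, 2.5) → (0.5, -9, 0.25) − 0.25·(0, -90, 2.5) = (0.5, 13.5, -0.375)
φ(0.5, 13.5, -0.375) = 910.796875

910.796875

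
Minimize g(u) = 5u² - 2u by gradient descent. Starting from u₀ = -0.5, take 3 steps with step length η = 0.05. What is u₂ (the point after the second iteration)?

0.025

g′(u) = 10u - 2
Step 1: g′(-0.5) = -7; u₁ = -0.5 − 0.05·(-7) = -0.15
Step 2: g′(-0.15) = -3.5; u₂ = -0.15 − 0.05·(-3.5) = 0.025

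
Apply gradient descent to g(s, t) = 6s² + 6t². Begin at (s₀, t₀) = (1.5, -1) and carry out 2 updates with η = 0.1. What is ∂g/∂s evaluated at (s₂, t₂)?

0.72

∇g = (12s, 12t)
Step 1: at (1.5, -1), ∇g = (18, -12) → (1.5, -1) − 0.1·(18, -12) = (-0.3, 0.2)
Step 2: at (-0.3, 0.2), ∇g = (-3.6, 2.4) → (-0.3, 0.2) − 0.1·(-3.6, 2.4) = (0.06, -0.04)
∂g/∂s at (0.06, -0.04) = 0.72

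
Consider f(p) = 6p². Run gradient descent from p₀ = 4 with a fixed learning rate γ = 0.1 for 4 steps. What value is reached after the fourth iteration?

0.0064

f′(p) = 12p
Step 1: f′(4) = 48; p₁ = 4 − 0.1·48 = -0.8
Step 2: f′(-0.8) = -9.6; p₂ = -0.8 − 0.1·(-9.6) = 0.16
Step 3: f′(0.16) = 1.92; p₃ = 0.16 − 0.1·1.92 = -0.032
Step 4: f′(-0.032) = -0.384; p₄ = -0.032 − 0.1·(-0.384) = 0.0064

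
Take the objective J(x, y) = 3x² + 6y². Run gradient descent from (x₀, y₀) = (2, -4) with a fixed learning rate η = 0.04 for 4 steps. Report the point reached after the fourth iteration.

∇J = (6x, 12y)
Step 1: at (2, -4), ∇J = (12, -48) → (2, -4) − 0.04·(12, -48) = (1.52, -2.08)
Step 2: at (1.52, -2.08), ∇J = (9.12, -24.96) → (1.52, -2.08) − 0.04·(9.12, -24.96) = (1.1552, -1.0816)
Step 3: at (1.1552, -1.0816), ∇J = (6.9312, -12.9792) → (1.1552, -1.0816) − 0.04·(6.9312, -12.9792) = (0.877952, -0.562432)
Step 4: at (0.877952, -0.562432), ∇J = (5.267712, -6.749184) → (0.877952, -0.562432) − 0.04·(5.267712, -6.749184) = (0.66724352, -0.29246464)

(0.66724352, -0.29246464)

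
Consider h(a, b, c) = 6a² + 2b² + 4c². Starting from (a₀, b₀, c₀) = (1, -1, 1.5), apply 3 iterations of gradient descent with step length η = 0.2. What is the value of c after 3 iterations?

∇h = (12a, 4b, 8c)
Step 1: at (1, -1, 1.5), ∇h = (12, -4, 12) → (1, -1, 1.5) − 0.2·(12, -4, 12) = (-1.4, -0.2, -0.9)
Step 2: at (-1.4, -0.2, -0.9), ∇h = (-16.8, -0.8, -7.2) → (-1.4, -0.2, -0.9) − 0.2·(-16.8, -0.8, -7.2) = (1.96, -0.04, 0.54)
Step 3: at (1.96, -0.04, 0.54), ∇h = (23.52, -0.16, 4.32) → (1.96, -0.04, 0.54) − 0.2·(23.52, -0.16, 4.32) = (-2.744, -0.008, -0.324)
c = -0.324

-0.324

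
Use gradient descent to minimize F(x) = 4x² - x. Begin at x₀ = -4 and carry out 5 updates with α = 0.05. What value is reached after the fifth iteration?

F′(x) = 8x - 1
x₁ = -4 − 0.05·(-33) = -2.35
x₂ = -2.35 − 0.05·(-19.8) = -1.36
x₃ = -1.36 − 0.05·(-11.88) = -0.766
x₄ = -0.766 − 0.05·(-7.128) = -0.4096
x₅ = -0.4096 − 0.05·(-4.2768) = -0.19576

-0.19576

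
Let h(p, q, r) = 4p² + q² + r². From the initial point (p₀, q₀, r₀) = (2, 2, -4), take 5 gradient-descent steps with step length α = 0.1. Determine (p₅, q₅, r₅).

(0.00064, 0.65536, -1.31072)

∇h = (8p, 2q, 2r)
Step 1: at (2, 2, -4), ∇h = (16, 4, -8) → (2, 2, -4) − 0.1·(16, 4, -8) = (0.4, 1.6, -3.2)
Step 2: at (0.4, 1.6, -3.2), ∇h = (3.2, 3.2, -6.4) → (0.4, 1.6, -3.2) − 0.1·(3.2, 3.2, -6.4) = (0.08, 1.28, -2.56)
Step 3: at (0.08, 1.28, -2.56), ∇h = (0.64, 2.56, -5.12) → (0.08, 1.28, -2.56) − 0.1·(0.64, 2.56, -5.12) = (0.016, 1.024, -2.048)
Step 4: at (0.016, 1.024, -2.048), ∇h = (0.128, 2.048, -4.096) → (0.016, 1.024, -2.048) − 0.1·(0.128, 2.048, -4.096) = (0.0032, 0.8192, -1.6384)
Step 5: at (0.0032, 0.8192, -1.6384), ∇h = (0.0256, 1.6384, -3.2768) → (0.0032, 0.8192, -1.6384) − 0.1·(0.0256, 1.6384, -3.2768) = (0.00064, 0.65536, -1.31072)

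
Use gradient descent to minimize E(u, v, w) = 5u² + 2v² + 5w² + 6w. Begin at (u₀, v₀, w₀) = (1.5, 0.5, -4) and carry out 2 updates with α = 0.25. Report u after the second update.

3.375

∇E = (10u, 4v, 10w + 6)
(u₁, v₁, w₁) = (1.5, 0.5, -4) − 0.25·(15, 2, -34) = (-2.25, 0, 4.5)
(u₂, v₂, w₂) = (-2.25, 0, 4.5) − 0.25·(-22.5, 0, 51) = (3.375, 0, -8.25)
u = 3.375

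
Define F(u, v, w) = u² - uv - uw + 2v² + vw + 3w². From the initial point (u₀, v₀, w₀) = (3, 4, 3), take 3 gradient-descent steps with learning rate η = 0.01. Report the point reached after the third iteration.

(3.019189, 3.544696, 2.468393)

∇F = (2u - v - w, -u + 4v + w, -u + v + 6w)
Step 1: at (3, 4, 3), ∇F = (-1, 16, 19) → (3, 4, 3) − 0.01·(-1, 16, 19) = (3.01, 3.84, 2.81)
Step 2: at (3.01, 3.84, 2.81), ∇F = (-0.63, 15.16, 17.69) → (3.01, 3.84, 2.81) − 0.01·(-0.63, 15.16, 17.69) = (3.0163, 3.6884, 2.6331)
Step 3: at (3.0163, 3.6884, 2.6331), ∇F = (-0.2889, 14.3704, 16.4707) → (3.0163, 3.6884, 2.6331) − 0.01·(-0.2889, 14.3704, 16.4707) = (3.019189, 3.544696, 2.468393)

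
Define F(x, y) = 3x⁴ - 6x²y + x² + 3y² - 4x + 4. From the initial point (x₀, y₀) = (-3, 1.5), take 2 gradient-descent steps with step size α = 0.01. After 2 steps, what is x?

-0.20184

∇F = (12x³ - 12xy + 2x - 4, -6x² + 6y)
(x₁, y₁) = (-3, 1.5) − 0.01·(-280, -45) = (-0.2, 1.95)
(x₂, y₂) = (-0.2, 1.95) − 0.01·(0.184, 11.46) = (-0.20184, 1.8354)
x = -0.20184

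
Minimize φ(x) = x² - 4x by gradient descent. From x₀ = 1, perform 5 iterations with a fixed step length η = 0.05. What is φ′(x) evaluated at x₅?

-1.18098

φ′(x) = 2x - 4
Step 1: φ′(1) = -2; x₁ = 1 − 0.05·(-2) = 1.1
Step 2: φ′(1.1) = -1.8; x₂ = 1.1 − 0.05·(-1.8) = 1.19
Step 3: φ′(1.19) = -1.62; x₃ = 1.19 − 0.05·(-1.62) = 1.271
Step 4: φ′(1.271) = -1.458; x₄ = 1.271 − 0.05·(-1.458) = 1.3439
Step 5: φ′(1.3439) = -1.3122; x₅ = 1.3439 − 0.05·(-1.3122) = 1.40951
φ′(x) at (1.40951) = -1.18098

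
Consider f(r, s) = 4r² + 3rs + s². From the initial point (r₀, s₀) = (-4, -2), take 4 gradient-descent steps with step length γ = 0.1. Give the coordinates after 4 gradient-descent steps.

(0.0884, -0.2138)

∇f = (8r + 3s, 3r + 2s)
(r₁, s₁) = (-4, -2) − 0.1·(-38, -16) = (-0.2, -0.4)
(r₂, s₂) = (-0.2, -0.4) − 0.1·(-2.8, -1.4) = (0.08, -0.26)
(r₃, s₃) = (0.08, -0.26) − 0.1·(-0.14, -0.28) = (0.094, -0.232)
(r₄, s₄) = (0.094, -0.232) − 0.1·(0.056, -0.182) = (0.0884, -0.2138)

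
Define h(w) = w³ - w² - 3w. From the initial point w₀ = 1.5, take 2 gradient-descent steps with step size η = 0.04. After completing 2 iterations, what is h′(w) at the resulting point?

h′(w) = 3w² - 2w - 3
w₁ = 1.5 − 0.04·0.75 = 1.47
w₂ = 1.47 − 0.04·0.5427 = 1.448292
h′(w) at (1.448292) = 0.396065151792

0.396065151792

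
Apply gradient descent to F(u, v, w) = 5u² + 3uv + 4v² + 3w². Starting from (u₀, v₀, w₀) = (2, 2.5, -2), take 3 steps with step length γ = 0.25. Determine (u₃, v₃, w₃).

(-21.2109375, -15.390625, 0.25)

∇F = (10u + 3v, 3u + 8v, 6w)
(u₁, v₁, w₁) = (2, 2.5, -2) − 0.25·(27.5, 26, -12) = (-4.875, -4, 1)
(u₂, v₂, w₂) = (-4.875, -4, 1) − 0.25·(-60.75, -46.625, 6) = (10.3125, 7.65625, -0.5)
(u₃, v₃, w₃) = (10.3125, 7.65625, -0.5) − 0.25·(126.09375, 92.1875, -3) = (-21.2109375, -15.390625, 0.25)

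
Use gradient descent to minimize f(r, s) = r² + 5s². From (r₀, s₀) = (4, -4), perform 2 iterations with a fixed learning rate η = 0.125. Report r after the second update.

2.25

∇f = (2r, 10s)
Step 1: at (4, -4), ∇f = (8, -40) → (4, -4) − 0.125·(8, -40) = (3, 1)
Step 2: at (3, 1), ∇f = (6, 10) → (3, 1) − 0.125·(6, 10) = (2.25, -0.25)
r = 2.25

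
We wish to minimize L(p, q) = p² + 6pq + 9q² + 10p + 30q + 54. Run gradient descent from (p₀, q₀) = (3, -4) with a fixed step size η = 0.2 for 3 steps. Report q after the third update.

29.6

∇L = (2p + 6q + 10, 6p + 18q + 30)
Step 1: at (3, -4), ∇L = (-8, -24) → (3, -4) − 0.2·(-8, -24) = (4.6, 0.8)
Step 2: at (4.6, 0.8), ∇L = (24, 72) → (4.6, 0.8) − 0.2·(24, 72) = (-0.2, -13.6)
Step 3: at (-0.2, -13.6), ∇L = (-72, -216) → (-0.2, -13.6) − 0.2·(-72, -216) = (14.2, 29.6)
q = 29.6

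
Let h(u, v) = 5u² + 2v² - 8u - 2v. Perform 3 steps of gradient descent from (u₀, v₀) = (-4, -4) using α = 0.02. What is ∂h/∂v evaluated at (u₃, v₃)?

∇h = (10u - 8, 4v - 2)
Step 1: at (-4, -4), ∇h = (-48, -18) → (-4, -4) − 0.02·(-48, -18) = (-3.04, -3.64)
Step 2: at (-3.04, -3.64), ∇h = (-38.4, -16.56) → (-3.04, -3.64) − 0.02·(-38.4, -16.56) = (-2.272, -3.3088)
Step 3: at (-2.272, -3.3088), ∇h = (-30.72, -15.2352) → (-2.272, -3.3088) − 0.02·(-30.72, -15.2352) = (-1.6576, -3.004096)
∂h/∂v at (-1.6576, -3.004096) = -14.016384

-14.016384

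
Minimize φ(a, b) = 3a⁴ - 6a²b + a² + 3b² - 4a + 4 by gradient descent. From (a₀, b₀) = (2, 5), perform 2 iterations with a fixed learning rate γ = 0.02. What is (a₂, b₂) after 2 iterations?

(1.70465792, 5.032448)

∇φ = (12a³ - 12ab + 2a - 4, -6a² + 6b)
(a₁, b₁) = (2, 5) − 0.02·(-24, 6) = (2.48, 4.88)
(a₂, b₂) = (2.48, 4.88) − 0.02·(38.767104, -7.6224) = (1.70465792, 5.032448)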